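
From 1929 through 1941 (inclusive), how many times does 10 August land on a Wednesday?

2

Day of week of August 10 in each year:
1929: Sat, 1930: Sun, 1931: Mon, 1932: Wed ✓, 1933: Thu, 1934: Fri, 1935: Sat, 1936: Mon, 1937: Tue, 1938: Wed ✓, 1939: Thu, 1940: Sat, 1941: Sun
Wednesdays: 1932, 1938.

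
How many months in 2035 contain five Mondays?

5

A month has five Mondays exactly when Monday falls within its first (length − 28) days.
Jan: 31 days, starts Mon → 5 of Mon, Tue, Wed ✓
Feb: 28 days, starts Thu → 5 of (none)
Mar: 31 days, starts Thu → 5 of Thu, Fri, Sat
Apr: 30 days, starts Sun → 5 of Sun, Mon ✓
May: 31 days, starts Tue → 5 of Tue, Wed, Thu
Jun: 30 days, starts Fri → 5 of Fri, Sat
Jul: 31 days, starts Sun → 5 of Sun, Mon, Tue ✓
Aug: 31 days, starts Wed → 5 of Wed, Thu, Fri
Sep: 30 days, starts Sat → 5 of Sat, Sun
Oct: 31 days, starts Mon → 5 of Mon, Tue, Wed ✓
Nov: 30 days, starts Thu → 5 of Thu, Fri
Dec: 31 days, starts Sat → 5 of Sat, Sun, Mon ✓
Months with five Mondays: Jan, Apr, Jul, Oct, Dec.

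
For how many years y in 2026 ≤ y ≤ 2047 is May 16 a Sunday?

3

Day of week of May 16 in each year:
2026: Sat, 2027: Sun ✓, 2028: Tue, 2029: Wed, 2030: Thu, 2031: Fri, 2032: Sun ✓, 2033: Mon, 2034: Tue, 2035: Wed, 2036: Fri, 2037: Sat, 2038: Sun ✓, 2039: Mon, 2040: Wed, 2041: Thu, 2042: Fri, 2043: Sat, 2044: Mon, 2045: Tue, 2046: Wed, 2047: Thu
Sundays: 2027, 2032, 2038.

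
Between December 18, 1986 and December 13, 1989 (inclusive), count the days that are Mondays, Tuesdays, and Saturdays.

468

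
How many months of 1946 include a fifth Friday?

A month has five Fridays exactly when Friday falls within its first (length − 28) days.
Jan: 31 days, starts Tue → 5 of Tue, Wed, Thu
Feb: 28 days, starts Fri → 5 of (none)
Mar: 31 days, starts Fri → 5 of Fri, Sat, Sun ✓
Apr: 30 days, starts Mon → 5 of Mon, Tue
May: 31 days, starts Wed → 5 of Wed, Thu, Fri ✓
Jun: 30 days, starts Sat → 5 of Sat, Sun
Jul: 31 days, starts Mon → 5 of Mon, Tue, Wed
Aug: 31 days, starts Thu → 5 of Thu, Fri, Sat ✓
Sep: 30 days, starts Sun → 5 of Sun, Mon
Oct: 31 days, starts Tue → 5 of Tue, Wed, Thu
Nov: 30 days, starts Fri → 5 of Fri, Sat ✓
Dec: 31 days, starts Sun → 5 of Sun, Mon, Tue
Months with five Fridays: Mar, May, Aug, Nov.

4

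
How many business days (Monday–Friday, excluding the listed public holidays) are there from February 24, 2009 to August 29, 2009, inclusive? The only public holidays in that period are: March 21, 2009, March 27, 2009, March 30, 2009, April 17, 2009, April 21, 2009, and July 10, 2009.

February 24, 2009 is a Tuesday.
The range spans 187 days (inclusive of both endpoints).
187 = 7 × 26 + 5, so there are 26 full weeks plus 5 extra days.
Each full week contributes 5 weekdays (Mon–Fri): 26 × 5 = 130.
The 5 extra days are Tuesday, Wednesday, Thursday, Friday, Saturday — 4 of them qualify.
Total: 130 + 4 = 134.
Holidays: March 21, 2009 (Sat); March 27, 2009 (Fri); March 30, 2009 (Mon); April 17, 2009 (Fri); April 21, 2009 (Tue); July 10, 2009 (Fri).
5 of the 6 holidays fall on weekdays; the rest are weekends and were already excluded.
Business days: 134 − 5 = 129.

129 business days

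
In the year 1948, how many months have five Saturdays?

A month has five Saturdays exactly when Saturday falls within its first (length − 28) days.
Jan: 31 days, starts Thu → 5 of Thu, Fri, Sat ✓
Feb: 29 days, starts Sun → 5 of Sun
Mar: 31 days, starts Mon → 5 of Mon, Tue, Wed
Apr: 30 days, starts Thu → 5 of Thu, Fri
May: 31 days, starts Sat → 5 of Sat, Sun, Mon ✓
Jun: 30 days, starts Tue → 5 of Tue, Wed
Jul: 31 days, starts Thu → 5 of Thu, Fri, Sat ✓
Aug: 31 days, starts Sun → 5 of Sun, Mon, Tue
Sep: 30 days, starts Wed → 5 of Wed, Thu
Oct: 31 days, starts Fri → 5 of Fri, Sat, Sun ✓
Nov: 30 days, starts Mon → 5 of Mon, Tue
Dec: 31 days, starts Wed → 5 of Wed, Thu, Fri
Months with five Saturdays: Jan, May, Jul, Oct.

4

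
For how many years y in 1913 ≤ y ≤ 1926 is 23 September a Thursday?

Day of week of September 23 in each year:
1913: Tue, 1914: Wed, 1915: Thu ✓, 1916: Sat, 1917: Sun, 1918: Mon, 1919: Tue, 1920: Thu ✓, 1921: Fri, 1922: Sat, 1923: Sun, 1924: Tue, 1925: Wed, 1926: Thu ✓
Thursdays: 1915, 1920, 1926.

3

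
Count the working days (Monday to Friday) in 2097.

261

2097-01-01 is a Tuesday.
The range spans 365 days (inclusive of both endpoints).
365 = 7 × 52 + 1, so there are 52 full weeks plus 1 extra day.
Each full week contributes 5 weekdays (Mon–Fri): 52 × 5 = 260.
The 1 extra day is Tuesday — 1 of them qualifies.
Total: 260 + 1 = 261.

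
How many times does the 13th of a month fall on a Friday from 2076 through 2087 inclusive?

Friday-the-13ths by year:
2076: Mar, Nov
2077: Aug
2078: May
2079: Jan, Oct
2080: Sep, Dec
2081: Jun
2082: Feb, Mar, Nov
2083: Aug
2084: Oct
2085: Apr, Jul
2086: Sep, Dec
2087: Jun

19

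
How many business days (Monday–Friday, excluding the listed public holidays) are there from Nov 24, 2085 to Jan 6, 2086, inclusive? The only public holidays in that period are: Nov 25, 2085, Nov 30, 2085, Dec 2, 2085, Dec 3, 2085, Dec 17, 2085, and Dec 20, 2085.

Nov 24, 2085 is a Saturday.
That's 44 days from start to end, counting both.
44 = 7 × 6 + 2, so there are 6 full weeks plus 2 extra days.
Each full week contributes 5 weekdays (Mon–Fri): 6 × 5 = 30.
The 2 extra days are Sat, Sun — none qualify.
Total: 30 + 0 = 30.
Holidays: Nov 25, 2085 (Sun); Nov 30, 2085 (Fri); Dec 2, 2085 (Sun); Dec 3, 2085 (Mon); Dec 17, 2085 (Mon); Dec 20, 2085 (Thu).
4 of the 6 holidays fall on weekdays; the rest are weekends and were already excluded.
Business days: 30 − 4 = 26.

26 business days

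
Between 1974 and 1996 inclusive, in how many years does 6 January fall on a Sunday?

4

Day of week of January 6 in each year:
1974: Sun ✓, 1975: Mon, 1976: Tue, 1977: Thu, 1978: Fri, 1979: Sat, 1980: Sun ✓, 1981: Tue, 1982: Wed, 1983: Thu, 1984: Fri, 1985: Sun ✓, 1986: Mon, 1987: Tue, 1988: Wed, 1989: Fri, 1990: Sat, 1991: Sun ✓, 1992: Mon, 1993: Wed, 1994: Thu, 1995: Fri, 1996: Sat
Sundays: 1974, 1980, 1985, 1991.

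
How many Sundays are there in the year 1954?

1 January 1954 is a Friday.
From 1 January 1954 to 31 December 1954 is 365 days inclusive.
365 = 7 × 52 + 1, so there are 52 full weeks plus 1 extra day.
Each full week contributes one Sunday: 52 so far.
The 1 extra day is Friday — none qualify.
Total: 52 + 0 = 52.

52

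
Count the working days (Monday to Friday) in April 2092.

22

1 April 2092 is a Tuesday.
That's 30 days from start to end, counting both.
30 = 7 × 4 + 2, so there are 4 full weeks plus 2 extra days.
Each full week contributes 5 weekdays (Mon–Fri): 4 × 5 = 20.
The 2 extra days are Tue, Wed — 2 of them qualify.
Total: 20 + 2 = 22.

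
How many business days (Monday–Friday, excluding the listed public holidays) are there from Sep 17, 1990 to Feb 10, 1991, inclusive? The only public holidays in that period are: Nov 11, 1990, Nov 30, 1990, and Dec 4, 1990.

103

Sep 17, 1990 is a Monday.
From Sep 17, 1990 to Feb 10, 1991 is 147 days inclusive.
147 = 7 × 21, so the span is exactly 21 full weeks.
Each full week contributes 5 weekdays (Mon–Fri): 21 × 5 = 105.
Holidays: Nov 11, 1990 (Sun); Nov 30, 1990 (Fri); Dec 4, 1990 (Tue).
2 of the 3 holidays fall on weekdays; the rest are weekends and were already excluded.
Business days: 105 − 2 = 103.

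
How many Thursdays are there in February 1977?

4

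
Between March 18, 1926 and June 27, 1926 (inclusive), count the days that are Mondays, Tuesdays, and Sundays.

43

March 18, 1926 is a Thursday.
From March 18, 1926 to June 27, 1926 is 102 days inclusive.
102 = 7 × 14 + 4, so there are 14 full weeks plus 4 extra days.
Each full week contributes 3 days from the set (Mon, Tue, Sun): 14 × 3 = 42.
The 4 extra days are Thursday, Friday, Saturday, Sunday — 1 of them qualifies.
Total: 42 + 1 = 43.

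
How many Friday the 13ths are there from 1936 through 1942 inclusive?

Friday-the-13ths by year:
1936: Mar, Nov
1937: Aug
1938: May
1939: Jan, Oct
1940: Sep, Dec
1941: Jun
1942: Feb, Mar, Nov

12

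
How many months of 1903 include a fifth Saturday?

4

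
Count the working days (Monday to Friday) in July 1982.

22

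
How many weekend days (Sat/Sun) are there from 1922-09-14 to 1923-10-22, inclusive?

1922-09-14 is a Thursday.
The range spans 404 days (inclusive of both endpoints).
404 = 7 × 57 + 5, so there are 57 full weeks plus 5 extra days.
Each full week contributes 2 weekend days (Sat, Sun): 57 × 2 = 114.
The 5 extra days are Thursday, Friday, Saturday, Sunday, Monday — 2 of them qualify.
Total: 114 + 2 = 116.

116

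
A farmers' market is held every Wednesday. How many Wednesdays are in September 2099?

5

Sep 1, 2099 is a Tuesday.
From Sep 1, 2099 to Sep 30, 2099 is 30 days inclusive.
30 = 7 × 4 + 2, so there are 4 full weeks plus 2 extra days.
Each full week contributes one Wednesday: 4 so far.
The 2 extra days are Tue, Wed — 1 of them qualifies.
Total: 4 + 1 = 5.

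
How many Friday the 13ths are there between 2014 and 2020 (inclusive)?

Friday-the-13ths by year:
2014: Jun
2015: Feb, Mar, Nov
2016: May
2017: Jan, Oct
2018: Apr, Jul
2019: Sep, Dec
2020: Mar, Nov

13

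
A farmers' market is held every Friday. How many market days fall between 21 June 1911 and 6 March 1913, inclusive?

89

21 June 1911 is a Wednesday.
That's 625 days from start to end, counting both.
625 = 7 × 89 + 2, so there are 89 full weeks plus 2 extra days.
Each full week contributes one Friday: 89 so far.
The 2 extra days are Wed, Thu — none qualify.
Total: 89 + 0 = 89.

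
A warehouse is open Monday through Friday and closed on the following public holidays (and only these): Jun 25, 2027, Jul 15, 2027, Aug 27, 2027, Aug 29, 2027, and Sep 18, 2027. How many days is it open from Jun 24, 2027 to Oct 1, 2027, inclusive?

Jun 24, 2027 is a Thursday.
That's 100 days from start to end, counting both.
100 = 7 × 14 + 2, so there are 14 full weeks plus 2 extra days.
Each full week contributes 5 weekdays (Mon–Fri): 14 × 5 = 70.
The 2 extra days are Thursday, Friday — 2 of them qualify.
Total: 70 + 2 = 72.
Holidays: Jun 25, 2027 (Fri); Jul 15, 2027 (Thu); Aug 27, 2027 (Fri); Aug 29, 2027 (Sun); Sep 18, 2027 (Sat).
3 of the 5 holidays fall on weekdays; the rest are weekends and were already excluded.
Business days: 72 − 3 = 69.

69 business days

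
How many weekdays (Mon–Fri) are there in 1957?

261 weekdays

1 January 1957 is a Tuesday.
The range spans 365 days (inclusive of both endpoints).
365 = 7 × 52 + 1, so there are 52 full weeks plus 1 extra day.
Each full week contributes 5 weekdays (Mon–Fri): 52 × 5 = 260.
The 1 extra day is Tuesday — 1 of them qualifies.
Total: 260 + 1 = 261.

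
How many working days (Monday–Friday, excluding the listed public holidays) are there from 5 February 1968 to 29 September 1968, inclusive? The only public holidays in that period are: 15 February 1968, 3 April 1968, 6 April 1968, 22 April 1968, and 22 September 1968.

5 February 1968 is a Monday.
That's 238 days from start to end, counting both.
238 = 7 × 34, so the span is exactly 34 full weeks.
Each full week contributes 5 weekdays (Mon–Fri): 34 × 5 = 170.
Total: 170.
Holidays: 15 February 1968 (Thu); 3 April 1968 (Wed); 6 April 1968 (Sat); 22 April 1968 (Mon); 22 September 1968 (Sun).
3 of the 5 holidays fall on weekdays; the rest are weekends and were already excluded.
Business days: 170 − 3 = 167.

167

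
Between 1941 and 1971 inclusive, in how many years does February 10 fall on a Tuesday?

5

Day of week of February 10 in each year:
1941: Mon, 1942: Tue ✓, 1943: Wed, 1944: Thu, 1945: Sat, 1946: Sun, 1947: Mon, 1948: Tue ✓, 1949: Thu, 1950: Fri, 1951: Sat, 1952: Sun, 1953: Tue ✓, 1954: Wed, 1955: Thu, 1956: Fri, 1957: Sun, 1958: Mon, 1959: Tue ✓, 1960: Wed, 1961: Fri, 1962: Sat, 1963: Sun, 1964: Mon, 1965: Wed, 1966: Thu, 1967: Fri, 1968: Sat, 1969: Mon, 1970: Tue ✓, 1971: Wed
Tuesdays: 1942, 1948, 1953, 1959, 1970.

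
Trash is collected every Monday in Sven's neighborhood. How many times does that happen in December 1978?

4

Dec 1, 1978 is a Friday.
The range spans 31 days (inclusive of both endpoints).
31 = 7 × 4 + 3, so there are 4 full weeks plus 3 extra days.
Each full week contributes one Monday: 4 so far.
The 3 extra days are Friday, Saturday, Sunday — none qualify.
Total: 4 + 0 = 4.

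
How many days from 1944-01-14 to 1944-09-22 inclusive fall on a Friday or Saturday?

73

1944-01-14 is a Friday.
The range spans 253 days (inclusive of both endpoints).
253 = 7 × 36 + 1, so there are 36 full weeks plus 1 extra day.
Each full week contributes 2 days from the set (Fri, Sat): 36 × 2 = 72.
The 1 extra day is Friday — 1 of them qualifies.
Total: 72 + 1 = 73.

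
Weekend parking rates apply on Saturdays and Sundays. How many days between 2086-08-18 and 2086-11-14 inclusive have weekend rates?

2086-08-18 is a Sunday.
That's 89 days from start to end, counting both.
89 = 7 × 12 + 5, so there are 12 full weeks plus 5 extra days.
Each full week contributes 2 weekend days (Sat, Sun): 12 × 2 = 24.
The 5 extra days are Sunday, Monday, Tuesday, Wednesday, Thursday — 1 of them qualifies.
Total: 24 + 1 = 25.

25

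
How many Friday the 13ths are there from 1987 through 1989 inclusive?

6

Friday-the-13ths by year:
1987: Feb, Mar, Nov
1988: May
1989: Jan, Oct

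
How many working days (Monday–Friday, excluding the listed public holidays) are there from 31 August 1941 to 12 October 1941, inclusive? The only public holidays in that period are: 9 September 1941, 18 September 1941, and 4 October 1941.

31 August 1941 is a Sunday.
That's 43 days from start to end, counting both.
43 = 7 × 6 + 1, so there are 6 full weeks plus 1 extra day.
Each full week contributes 5 weekdays (Mon–Fri): 6 × 5 = 30.
The 1 extra day is Sunday — none qualify.
Total: 30 + 0 = 30.
Holidays: 9 September 1941 (Tue); 18 September 1941 (Thu); 4 October 1941 (Sat).
2 of the 3 holidays fall on weekdays; the rest are weekends and were already excluded.
Business days: 30 − 2 = 28.

28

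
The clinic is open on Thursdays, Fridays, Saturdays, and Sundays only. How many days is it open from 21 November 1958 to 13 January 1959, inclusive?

31

21 November 1958 is a Friday.
That's 54 days from start to end, counting both.
54 = 7 × 7 + 5, so there are 7 full weeks plus 5 extra days.
Each full week contributes 4 days from the set (Thu, Fri, Sat, Sun): 7 × 4 = 28.
The 5 extra days are Friday, Saturday, Sunday, Monday, Tuesday — 3 of them qualify.
Total: 28 + 3 = 31.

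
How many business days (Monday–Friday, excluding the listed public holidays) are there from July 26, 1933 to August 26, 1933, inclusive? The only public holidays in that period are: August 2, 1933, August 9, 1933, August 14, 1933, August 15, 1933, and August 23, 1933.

18

July 26, 1933 is a Wednesday.
From July 26, 1933 to August 26, 1933 is 32 days inclusive.
32 = 7 × 4 + 4, so there are 4 full weeks plus 4 extra days.
Each full week contributes 5 weekdays (Mon–Fri): 4 × 5 = 20.
The 4 extra days are Wed, Thu, Fri, Sat — 3 of them qualify.
Total: 20 + 3 = 23.
Holidays: August 2, 1933 (Wed); August 9, 1933 (Wed); August 14, 1933 (Mon); August 15, 1933 (Tue); August 23, 1933 (Wed).
All 5 holidays fall on weekdays, so subtract 5.
Business days: 23 − 5 = 18.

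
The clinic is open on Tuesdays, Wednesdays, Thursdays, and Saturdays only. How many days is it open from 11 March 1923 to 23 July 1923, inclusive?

76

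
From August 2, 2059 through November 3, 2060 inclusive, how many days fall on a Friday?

August 2, 2059 is a Saturday.
The range spans 460 days (inclusive of both endpoints).
460 = 7 × 65 + 5, so there are 65 full weeks plus 5 extra days.
Each full week contributes one Friday: 65 so far.
The 5 extra days are Saturday, Sunday, Monday, Tuesday, Wednesday — none qualify.
Total: 65 + 0 = 65.

65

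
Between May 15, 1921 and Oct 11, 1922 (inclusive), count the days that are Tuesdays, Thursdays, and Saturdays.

May 15, 1921 is a Sunday.
The range spans 515 days (inclusive of both endpoints).
515 = 7 × 73 + 4, so there are 73 full weeks plus 4 extra days.
Each full week contributes 3 days from the set (Tue, Thu, Sat): 73 × 3 = 219.
The 4 extra days are Sun, Mon, Tue, Wed — 1 of them qualifies.
Total: 219 + 1 = 220.

220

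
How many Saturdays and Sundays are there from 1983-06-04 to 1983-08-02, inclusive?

18

1983-06-04 is a Saturday.
That's 60 days from start to end, counting both.
60 = 7 × 8 + 4, so there are 8 full weeks plus 4 extra days.
Each full week contributes 2 weekend days (Sat, Sun): 8 × 2 = 16.
The 4 extra days are Saturday, Sunday, Monday, Tuesday — 2 of them qualify.
Total: 16 + 2 = 18.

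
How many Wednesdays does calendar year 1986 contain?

1986-01-01 is a Wednesday.
That's 365 days from start to end, counting both.
365 = 7 × 52 + 1, so there are 52 full weeks plus 1 extra day.
Each full week contributes one Wednesday: 52 so far.
The 1 extra day is Wednesday — 1 of them qualifies.
Total: 52 + 1 = 53.

53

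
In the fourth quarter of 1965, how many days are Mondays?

13

October 1, 1965 is a Friday.
The range spans 92 days (inclusive of both endpoints).
92 = 7 × 13 + 1, so there are 13 full weeks plus 1 extra day.
Each full week contributes one Monday: 13 so far.
The 1 extra day is Friday — none qualify.
Total: 13 + 0 = 13.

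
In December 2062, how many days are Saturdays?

2062-12-01 is a Friday.
The range spans 31 days (inclusive of both endpoints).
31 = 7 × 4 + 3, so there are 4 full weeks plus 3 extra days.
Each full week contributes one Saturday: 4 so far.
The 3 extra days are Fri, Sat, Sun — 1 of them qualifies.
Total: 4 + 1 = 5.

5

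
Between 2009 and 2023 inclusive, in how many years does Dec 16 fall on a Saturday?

2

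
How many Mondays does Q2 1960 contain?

April 1, 1960 is a Friday.
From April 1, 1960 to June 30, 1960 is 91 days inclusive.
91 = 7 × 13, so the span is exactly 13 full weeks.
Each full week contributes one Monday: 13 so far.
Total: 13.

13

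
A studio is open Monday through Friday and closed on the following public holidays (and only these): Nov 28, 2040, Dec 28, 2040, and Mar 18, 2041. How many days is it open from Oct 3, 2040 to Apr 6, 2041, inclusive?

130

Oct 3, 2040 is a Wednesday.
From Oct 3, 2040 to Apr 6, 2041 is 186 days inclusive.
186 = 7 × 26 + 4, so there are 26 full weeks plus 4 extra days.
Each full week contributes 5 weekdays (Mon–Fri): 26 × 5 = 130.
The 4 extra days are Wed, Thu, Fri, Sat — 3 of them qualify.
Total: 130 + 3 = 133.
Holidays: Nov 28, 2040 (Wed); Dec 28, 2040 (Fri); Mar 18, 2041 (Mon).
All 3 holidays fall on weekdays, so subtract 3.
Business days: 133 − 3 = 130.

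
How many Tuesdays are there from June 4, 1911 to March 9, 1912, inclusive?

June 4, 1911 is a Sunday.
The range spans 280 days (inclusive of both endpoints).
280 = 7 × 40, so the span is exactly 40 full weeks.
Each full week contributes one Tuesday: 40 so far.
Total: 40.

40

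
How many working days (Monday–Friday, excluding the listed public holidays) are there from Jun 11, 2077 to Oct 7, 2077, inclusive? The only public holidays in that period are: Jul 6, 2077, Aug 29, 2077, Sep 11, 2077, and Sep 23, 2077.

83 working days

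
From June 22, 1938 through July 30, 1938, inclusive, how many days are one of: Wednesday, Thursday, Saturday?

June 22, 1938 is a Wednesday.
The range spans 39 days (inclusive of both endpoints).
39 = 7 × 5 + 4, so there are 5 full weeks plus 4 extra days.
Each full week contributes 3 days from the set (Wed, Thu, Sat): 5 × 3 = 15.
The 4 extra days are Wednesday, Thursday, Friday, Saturday — 3 of them qualify.
Total: 15 + 3 = 18.

18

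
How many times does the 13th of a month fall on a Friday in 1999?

The 13th falls on a Friday when the month's 13th has weekday Fri.
Jan 13 is Wed; Feb 13 is Sat; Mar 13 is Sat; Apr 13 is Tue; May 13 is Thu; Jun 13 is Sun; Jul 13 is Tue; Aug 13 is Fri ✓; Sep 13 is Mon; Oct 13 is Wed; Nov 13 is Sat; Dec 13 is Mon.
Friday the 13ths: Aug.

1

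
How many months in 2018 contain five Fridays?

4

A month has five Fridays exactly when Friday falls within its first (length − 28) days.
Jan: 31 days, starts Mon → 5 of Mon, Tue, Wed
Feb: 28 days, starts Thu → 5 of (none)
Mar: 31 days, starts Thu → 5 of Thu, Fri, Sat ✓
Apr: 30 days, starts Sun → 5 of Sun, Mon
May: 31 days, starts Tue → 5 of Tue, Wed, Thu
Jun: 30 days, starts Fri → 5 of Fri, Sat ✓
Jul: 31 days, starts Sun → 5 of Sun, Mon, Tue
Aug: 31 days, starts Wed → 5 of Wed, Thu, Fri ✓
Sep: 30 days, starts Sat → 5 of Sat, Sun
Oct: 31 days, starts Mon → 5 of Mon, Tue, Wed
Nov: 30 days, starts Thu → 5 of Thu, Fri ✓
Dec: 31 days, starts Sat → 5 of Sat, Sun, Mon
Months with five Fridays: Mar, Jun, Aug, Nov.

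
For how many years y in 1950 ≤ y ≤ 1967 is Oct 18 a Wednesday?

3

Day of week of October 18 in each year:
1950: Wed ✓, 1951: Thu, 1952: Sat, 1953: Sun, 1954: Mon, 1955: Tue, 1956: Thu, 1957: Fri, 1958: Sat, 1959: Sun, 1960: Tue, 1961: Wed ✓, 1962: Thu, 1963: Fri, 1964: Sun, 1965: Mon, 1966: Tue, 1967: Wed ✓
Wednesdays: 1950, 1961, 1967.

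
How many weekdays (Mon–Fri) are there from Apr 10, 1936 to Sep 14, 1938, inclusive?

634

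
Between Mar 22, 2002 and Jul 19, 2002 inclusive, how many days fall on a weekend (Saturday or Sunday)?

Mar 22, 2002 is a Friday.
The range spans 120 days (inclusive of both endpoints).
120 = 7 × 17 + 1, so there are 17 full weeks plus 1 extra day.
Each full week contributes 2 weekend days (Sat, Sun): 17 × 2 = 34.
The 1 extra day is Friday — none qualify.
Total: 34 + 0 = 34.

34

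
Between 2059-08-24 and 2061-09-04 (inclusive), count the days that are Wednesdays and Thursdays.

2059-08-24 is a Sunday.
From 2059-08-24 to 2061-09-04 is 743 days inclusive.
743 = 7 × 106 + 1, so there are 106 full weeks plus 1 extra day.
Each full week contributes 2 days from the set (Wed, Thu): 106 × 2 = 212.
The 1 extra day is Sun — none qualify.
Total: 212 + 0 = 212.

212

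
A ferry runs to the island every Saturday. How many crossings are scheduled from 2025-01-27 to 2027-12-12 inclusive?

2025-01-27 is a Monday.
That's 1050 days from start to end, counting both.
1050 = 7 × 150, so the span is exactly 150 full weeks.
Each full week contributes one Saturday: 150 so far.
Total: 150.

150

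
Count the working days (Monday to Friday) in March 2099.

22

Mar 1, 2099 is a Sunday.
From Mar 1, 2099 to Mar 31, 2099 is 31 days inclusive.
31 = 7 × 4 + 3, so there are 4 full weeks plus 3 extra days.
Each full week contributes 5 weekdays (Mon–Fri): 4 × 5 = 20.
The 3 extra days are Sun, Mon, Tue — 2 of them qualify.
Total: 20 + 2 = 22.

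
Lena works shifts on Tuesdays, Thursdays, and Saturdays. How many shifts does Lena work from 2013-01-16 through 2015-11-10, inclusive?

441

2013-01-16 is a Wednesday.
That's 1029 days from start to end, counting both.
1029 = 7 × 147, so the span is exactly 147 full weeks.
Each full week contributes 3 days from the set (Tue, Thu, Sat): 147 × 3 = 441.
Total: 441.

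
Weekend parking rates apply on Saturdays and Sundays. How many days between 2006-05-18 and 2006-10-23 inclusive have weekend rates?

2006-05-18 is a Thursday.
From 2006-05-18 to 2006-10-23 is 159 days inclusive.
159 = 7 × 22 + 5, so there are 22 full weeks plus 5 extra days.
Each full week contributes 2 weekend days (Sat, Sun): 22 × 2 = 44.
The 5 extra days are Thursday, Friday, Saturday, Sunday, Monday — 2 of them qualify.
Total: 44 + 2 = 46.

46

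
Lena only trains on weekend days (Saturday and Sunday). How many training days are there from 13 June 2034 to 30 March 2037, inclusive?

13 June 2034 is a Tuesday.
The range spans 1022 days (inclusive of both endpoints).
1022 = 7 × 146, so the span is exactly 146 full weeks.
Each full week contributes 2 weekend days (Sat, Sun): 146 × 2 = 292.
Total: 292.

292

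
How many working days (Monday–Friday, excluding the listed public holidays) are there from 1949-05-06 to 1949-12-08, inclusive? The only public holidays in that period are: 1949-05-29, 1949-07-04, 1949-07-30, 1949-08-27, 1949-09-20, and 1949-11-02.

152

1949-05-06 is a Friday.
From 1949-05-06 to 1949-12-08 is 217 days inclusive.
217 = 7 × 31, so the span is exactly 31 full weeks.
Each full week contributes 5 weekdays (Mon–Fri): 31 × 5 = 155.
Total: 155.
Holidays: 1949-05-29 (Sun); 1949-07-04 (Mon); 1949-07-30 (Sat); 1949-08-27 (Sat); 1949-09-20 (Tue); 1949-11-02 (Wed).
3 of the 6 holidays fall on weekdays; the rest are weekends and were already excluded.
Business days: 155 − 3 = 152.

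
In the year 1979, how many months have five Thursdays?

4

A month has five Thursdays exactly when Thursday falls within its first (length − 28) days.
Jan: 31 days, starts Mon → 5 of Mon, Tue, Wed
Feb: 28 days, starts Thu → 5 of (none)
Mar: 31 days, starts Thu → 5 of Thu, Fri, Sat ✓
Apr: 30 days, starts Sun → 5 of Sun, Mon
May: 31 days, starts Tue → 5 of Tue, Wed, Thu ✓
Jun: 30 days, starts Fri → 5 of Fri, Sat
Jul: 31 days, starts Sun → 5 of Sun, Mon, Tue
Aug: 31 days, starts Wed → 5 of Wed, Thu, Fri ✓
Sep: 30 days, starts Sat → 5 of Sat, Sun
Oct: 31 days, starts Mon → 5 of Mon, Tue, Wed
Nov: 30 days, starts Thu → 5 of Thu, Fri ✓
Dec: 31 days, starts Sat → 5 of Sat, Sun, Mon
Months with five Thursdays: Mar, May, Aug, Nov.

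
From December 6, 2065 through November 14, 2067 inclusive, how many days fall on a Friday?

December 6, 2065 is a Sunday.
That's 709 days from start to end, counting both.
709 = 7 × 101 + 2, so there are 101 full weeks plus 2 extra days.
Each full week contributes one Friday: 101 so far.
The 2 extra days are Sun, Mon — none qualify.
Total: 101 + 0 = 101.

101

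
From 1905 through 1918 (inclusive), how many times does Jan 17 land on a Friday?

Day of week of January 17 in each year:
1905: Tue, 1906: Wed, 1907: Thu, 1908: Fri ✓, 1909: Sun, 1910: Mon, 1911: Tue, 1912: Wed, 1913: Fri ✓, 1914: Sat, 1915: Sun, 1916: Mon, 1917: Wed, 1918: Thu
Fridays: 1908, 1913.

2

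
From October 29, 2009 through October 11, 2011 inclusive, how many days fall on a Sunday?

October 29, 2009 is a Thursday.
That's 713 days from start to end, counting both.
713 = 7 × 101 + 6, so there are 101 full weeks plus 6 extra days.
Each full week contributes one Sunday: 101 so far.
The 6 extra days are Thursday, Friday, Saturday, Sunday, Monday, Tuesday — 1 of them qualifies.
Total: 101 + 1 = 102.

102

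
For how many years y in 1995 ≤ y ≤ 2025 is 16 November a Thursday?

5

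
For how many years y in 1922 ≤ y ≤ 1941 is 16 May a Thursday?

Day of week of May 16 in each year:
1922: Tue, 1923: Wed, 1924: Fri, 1925: Sat, 1926: Sun, 1927: Mon, 1928: Wed, 1929: Thu ✓, 1930: Fri, 1931: Sat, 1932: Mon, 1933: Tue, 1934: Wed, 1935: Thu ✓, 1936: Sat, 1937: Sun, 1938: Mon, 1939: Tue, 1940: Thu ✓, 1941: Fri
Thursdays: 1929, 1935, 1940.

3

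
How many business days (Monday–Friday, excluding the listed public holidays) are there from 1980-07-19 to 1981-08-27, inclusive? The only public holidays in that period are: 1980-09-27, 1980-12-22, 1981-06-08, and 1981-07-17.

286 business days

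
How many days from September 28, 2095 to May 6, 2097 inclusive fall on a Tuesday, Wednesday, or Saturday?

251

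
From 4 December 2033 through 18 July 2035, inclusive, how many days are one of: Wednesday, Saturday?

169

4 December 2033 is a Sunday.
The range spans 592 days (inclusive of both endpoints).
592 = 7 × 84 + 4, so there are 84 full weeks plus 4 extra days.
Each full week contributes 2 days from the set (Wed, Sat): 84 × 2 = 168.
The 4 extra days are Sunday, Monday, Tuesday, Wednesday — 1 of them qualifies.
Total: 168 + 1 = 169.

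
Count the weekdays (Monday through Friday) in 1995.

January 1, 1995 is a Sunday.
From January 1, 1995 to December 31, 1995 is 365 days inclusive.
365 = 7 × 52 + 1, so there are 52 full weeks plus 1 extra day.
Each full week contributes 5 weekdays (Mon–Fri): 52 × 5 = 260.
The 1 extra day is Sunday — none qualify.
Total: 260 + 0 = 260.

260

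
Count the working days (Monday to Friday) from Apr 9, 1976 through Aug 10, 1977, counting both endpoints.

349

Apr 9, 1976 is a Friday.
The range spans 489 days (inclusive of both endpoints).
489 = 7 × 69 + 6, so there are 69 full weeks plus 6 extra days.
Each full week contributes 5 weekdays (Mon–Fri): 69 × 5 = 345.
The 6 extra days are Friday, Saturday, Sunday, Monday, Tuesday, Wednesday — 4 of them qualify.
Total: 345 + 4 = 349.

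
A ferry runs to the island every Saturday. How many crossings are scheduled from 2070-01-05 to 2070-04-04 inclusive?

12

2070-01-05 is a Sunday.
From 2070-01-05 to 2070-04-04 is 90 days inclusive.
90 = 7 × 12 + 6, so there are 12 full weeks plus 6 extra days.
Each full week contributes one Saturday: 12 so far.
The 6 extra days are Sun, Mon, Tue, Wed, Thu, Fri — none qualify.
Total: 12 + 0 = 12.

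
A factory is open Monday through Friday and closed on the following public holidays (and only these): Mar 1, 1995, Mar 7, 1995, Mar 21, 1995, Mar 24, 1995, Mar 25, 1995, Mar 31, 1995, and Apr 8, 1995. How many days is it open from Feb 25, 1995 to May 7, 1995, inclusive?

Feb 25, 1995 is a Saturday.
That's 72 days from start to end, counting both.
72 = 7 × 10 + 2, so there are 10 full weeks plus 2 extra days.
Each full week contributes 5 weekdays (Mon–Fri): 10 × 5 = 50.
The 2 extra days are Sat, Sun — none qualify.
Total: 50 + 0 = 50.
Holidays: Mar 1, 1995 (Wed); Mar 7, 1995 (Tue); Mar 21, 1995 (Tue); Mar 24, 1995 (Fri); Mar 25, 1995 (Sat); Mar 31, 1995 (Fri); Apr 8, 1995 (Sat).
5 of the 7 holidays fall on weekdays; the rest are weekends and were already excluded.
Business days: 50 − 5 = 45.

45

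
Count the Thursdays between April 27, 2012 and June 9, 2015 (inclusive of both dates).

April 27, 2012 is a Friday.
The range spans 1139 days (inclusive of both endpoints).
1139 = 7 × 162 + 5, so there are 162 full weeks plus 5 extra days.
Each full week contributes one Thursday: 162 so far.
The 5 extra days are Friday, Saturday, Sunday, Monday, Tuesday — none qualify.
Total: 162 + 0 = 162.

162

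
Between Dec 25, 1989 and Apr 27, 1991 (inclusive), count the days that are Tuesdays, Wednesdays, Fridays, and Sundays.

279

Dec 25, 1989 is a Monday.
That's 489 days from start to end, counting both.
489 = 7 × 69 + 6, so there are 69 full weeks plus 6 extra days.
Each full week contributes 4 days from the set (Tue, Wed, Fri, Sun): 69 × 4 = 276.
The 6 extra days are Mon, Tue, Wed, Thu, Fri, Sat — 3 of them qualify.
Total: 276 + 3 = 279.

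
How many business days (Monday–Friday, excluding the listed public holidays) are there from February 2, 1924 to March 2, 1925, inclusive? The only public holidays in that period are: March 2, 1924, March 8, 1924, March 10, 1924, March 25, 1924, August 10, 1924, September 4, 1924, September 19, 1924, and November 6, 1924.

February 2, 1924 is a Saturday.
The range spans 395 days (inclusive of both endpoints).
395 = 7 × 56 + 3, so there are 56 full weeks plus 3 extra days.
Each full week contributes 5 weekdays (Mon–Fri): 56 × 5 = 280.
The 3 extra days are Saturday, Sunday, Monday — 1 of them qualifies.
Total: 280 + 1 = 281.
Holidays: March 2, 1924 (Sun); March 8, 1924 (Sat); March 10, 1924 (Mon); March 25, 1924 (Tue); August 10, 1924 (Sun); September 4, 1924 (Thu); September 19, 1924 (Fri); November 6, 1924 (Thu).
5 of the 8 holidays fall on weekdays; the rest are weekends and were already excluded.
Business days: 281 − 5 = 276.

276 business days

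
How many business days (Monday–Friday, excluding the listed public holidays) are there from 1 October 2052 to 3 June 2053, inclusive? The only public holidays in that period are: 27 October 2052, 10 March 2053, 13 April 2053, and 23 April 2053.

174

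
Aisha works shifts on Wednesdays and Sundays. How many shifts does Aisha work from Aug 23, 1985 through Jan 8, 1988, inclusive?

248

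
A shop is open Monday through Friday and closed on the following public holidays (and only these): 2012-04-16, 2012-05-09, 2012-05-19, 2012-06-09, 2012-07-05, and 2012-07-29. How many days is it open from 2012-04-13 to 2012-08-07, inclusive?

80

2012-04-13 is a Friday.
The range spans 117 days (inclusive of both endpoints).
117 = 7 × 16 + 5, so there are 16 full weeks plus 5 extra days.
Each full week contributes 5 weekdays (Mon–Fri): 16 × 5 = 80.
The 5 extra days are Fri, Sat, Sun, Mon, Tue — 3 of them qualify.
Total: 80 + 3 = 83.
Holidays: 2012-04-16 (Mon); 2012-05-09 (Wed); 2012-05-19 (Sat); 2012-06-09 (Sat); 2012-07-05 (Thu); 2012-07-29 (Sun).
3 of the 6 holidays fall on weekdays; the rest are weekends and were already excluded.
Business days: 83 − 3 = 80.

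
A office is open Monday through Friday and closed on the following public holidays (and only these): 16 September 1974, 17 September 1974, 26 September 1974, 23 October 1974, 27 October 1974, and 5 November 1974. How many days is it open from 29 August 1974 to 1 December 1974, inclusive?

62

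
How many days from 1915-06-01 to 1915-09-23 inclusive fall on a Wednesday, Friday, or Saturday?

49

1915-06-01 is a Tuesday.
From 1915-06-01 to 1915-09-23 is 115 days inclusive.
115 = 7 × 16 + 3, so there are 16 full weeks plus 3 extra days.
Each full week contributes 3 days from the set (Wed, Fri, Sat): 16 × 3 = 48.
The 3 extra days are Tue, Wed, Thu — 1 of them qualifies.
Total: 48 + 1 = 49.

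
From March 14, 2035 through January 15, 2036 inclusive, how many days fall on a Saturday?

March 14, 2035 is a Wednesday.
The range spans 308 days (inclusive of both endpoints).
308 = 7 × 44, so the span is exactly 44 full weeks.
Each full week contributes one Saturday: 44 so far.

44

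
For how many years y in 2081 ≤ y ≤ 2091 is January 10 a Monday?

2

Day of week of January 10 in each year:
2081: Fri, 2082: Sat, 2083: Sun, 2084: Mon ✓, 2085: Wed, 2086: Thu, 2087: Fri, 2088: Sat, 2089: Mon ✓, 2090: Tue, 2091: Wed
Mondays: 2084, 2089.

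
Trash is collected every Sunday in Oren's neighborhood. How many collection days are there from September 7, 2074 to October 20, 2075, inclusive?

September 7, 2074 is a Friday.
That's 409 days from start to end, counting both.
409 = 7 × 58 + 3, so there are 58 full weeks plus 3 extra days.
Each full week contributes one Sunday: 58 so far.
The 3 extra days are Fri, Sat, Sun — 1 of them qualifies.
Total: 58 + 1 = 59.

59 Sundays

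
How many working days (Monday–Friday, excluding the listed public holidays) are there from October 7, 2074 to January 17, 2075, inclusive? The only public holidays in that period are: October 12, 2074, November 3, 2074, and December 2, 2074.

73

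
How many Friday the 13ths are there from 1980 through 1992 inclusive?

Friday-the-13ths by year:
1980: Jun
1981: Feb, Mar, Nov
1982: Aug
1983: May
1984: Jan, Apr, Jul
1985: Sep, Dec
1986: Jun
1987: Feb, Mar, Nov
1988: May
1989: Jan, Oct
1990: Apr, Jul
1991: Sep, Dec
1992: Mar, Nov

24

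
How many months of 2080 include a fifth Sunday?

4

A month has five Sundays exactly when Sunday falls within its first (length − 28) days.
Jan: 31 days, starts Mon → 5 of Mon, Tue, Wed
Feb: 29 days, starts Thu → 5 of Thu
Mar: 31 days, starts Fri → 5 of Fri, Sat, Sun ✓
Apr: 30 days, starts Mon → 5 of Mon, Tue
May: 31 days, starts Wed → 5 of Wed, Thu, Fri
Jun: 30 days, starts Sat → 5 of Sat, Sun ✓
Jul: 31 days, starts Mon → 5 of Mon, Tue, Wed
Aug: 31 days, starts Thu → 5 of Thu, Fri, Sat
Sep: 30 days, starts Sun → 5 of Sun, Mon ✓
Oct: 31 days, starts Tue → 5 of Tue, Wed, Thu
Nov: 30 days, starts Fri → 5 of Fri, Sat
Dec: 31 days, starts Sun → 5 of Sun, Mon, Tue ✓
Months with five Sundays: Mar, Jun, Sep, Dec.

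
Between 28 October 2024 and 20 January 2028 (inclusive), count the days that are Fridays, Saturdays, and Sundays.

504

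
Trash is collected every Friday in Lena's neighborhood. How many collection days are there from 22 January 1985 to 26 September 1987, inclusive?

22 January 1985 is a Tuesday.
From 22 January 1985 to 26 September 1987 is 978 days inclusive.
978 = 7 × 139 + 5, so there are 139 full weeks plus 5 extra days.
Each full week contributes one Friday: 139 so far.
The 5 extra days are Tue, Wed, Thu, Fri, Sat — 1 of them qualifies.
Total: 139 + 1 = 140.

140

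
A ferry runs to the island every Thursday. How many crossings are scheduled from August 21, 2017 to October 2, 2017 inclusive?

6 Thursdays

August 21, 2017 is a Monday.
That's 43 days from start to end, counting both.
43 = 7 × 6 + 1, so there are 6 full weeks plus 1 extra day.
Each full week contributes one Thursday: 6 so far.
The 1 extra day is Mon — none qualify.
Total: 6 + 0 = 6.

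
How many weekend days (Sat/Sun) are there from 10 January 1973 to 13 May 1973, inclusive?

10 January 1973 is a Wednesday.
From 10 January 1973 to 13 May 1973 is 124 days inclusive.
124 = 7 × 17 + 5, so there are 17 full weeks plus 5 extra days.
Each full week contributes 2 weekend days (Sat, Sun): 17 × 2 = 34.
The 5 extra days are Wed, Thu, Fri, Sat, Sun — 2 of them qualify.
Total: 34 + 2 = 36.

36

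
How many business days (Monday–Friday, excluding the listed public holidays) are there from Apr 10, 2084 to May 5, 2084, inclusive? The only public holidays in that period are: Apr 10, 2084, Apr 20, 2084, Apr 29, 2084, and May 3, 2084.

17

Apr 10, 2084 is a Monday.
The range spans 26 days (inclusive of both endpoints).
26 = 7 × 3 + 5, so there are 3 full weeks plus 5 extra days.
Each full week contributes 5 weekdays (Mon–Fri): 3 × 5 = 15.
The 5 extra days are Mon, Tue, Wed, Thu, Fri — 5 of them qualify.
Total: 15 + 5 = 20.
Holidays: Apr 10, 2084 (Mon); Apr 20, 2084 (Thu); Apr 29, 2084 (Sat); May 3, 2084 (Wed).
3 of the 4 holidays fall on weekdays; the rest are weekends and were already excluded.
Business days: 20 − 3 = 17.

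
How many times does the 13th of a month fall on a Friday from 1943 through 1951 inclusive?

Friday-the-13ths by year:
1943: Aug
1944: Oct
1945: Apr, Jul
1946: Sep, Dec
1947: Jun
1948: Feb, Aug
1949: May
1950: Jan, Oct
1951: Apr, Jul

14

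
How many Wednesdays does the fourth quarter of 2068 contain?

13

1 October 2068 is a Monday.
The range spans 92 days (inclusive of both endpoints).
92 = 7 × 13 + 1, so there are 13 full weeks plus 1 extra day.
Each full week contributes one Wednesday: 13 so far.
The 1 extra day is Monday — none qualify.
Total: 13 + 0 = 13.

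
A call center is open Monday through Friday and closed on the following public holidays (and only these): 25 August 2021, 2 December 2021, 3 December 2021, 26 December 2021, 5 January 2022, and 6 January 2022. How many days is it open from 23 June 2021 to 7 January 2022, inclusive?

138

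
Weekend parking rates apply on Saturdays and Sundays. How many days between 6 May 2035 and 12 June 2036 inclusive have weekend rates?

115

6 May 2035 is a Sunday.
From 6 May 2035 to 12 June 2036 is 404 days inclusive.
404 = 7 × 57 + 5, so there are 57 full weeks plus 5 extra days.
Each full week contributes 2 weekend days (Sat, Sun): 57 × 2 = 114.
The 5 extra days are Sun, Mon, Tue, Wed, Thu — 1 of them qualifies.
Total: 114 + 1 = 115.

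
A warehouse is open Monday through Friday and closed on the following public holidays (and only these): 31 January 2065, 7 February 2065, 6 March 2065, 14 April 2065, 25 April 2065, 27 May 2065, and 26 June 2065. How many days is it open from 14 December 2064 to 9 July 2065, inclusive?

145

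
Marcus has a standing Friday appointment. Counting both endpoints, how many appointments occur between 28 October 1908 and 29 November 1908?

5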